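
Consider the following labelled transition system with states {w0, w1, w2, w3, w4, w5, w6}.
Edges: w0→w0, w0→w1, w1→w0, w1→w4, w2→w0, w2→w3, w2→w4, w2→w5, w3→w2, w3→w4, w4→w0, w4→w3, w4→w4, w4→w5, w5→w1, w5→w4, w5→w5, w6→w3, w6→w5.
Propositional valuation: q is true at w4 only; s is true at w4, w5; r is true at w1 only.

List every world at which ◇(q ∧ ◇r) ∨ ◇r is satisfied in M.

Let φ = ◇(q ∧ ◇r) ∨ ◇r. Evaluate φ at each world:
  w0 (successors {w0, w1}): φ is true.
  w1 (successors {w0, w4}): φ is false.
  w2 (successors {w0, w3, w4, w5}): φ is false.
  w3 (successors {w2, w4}): φ is false.
  w4 (successors {w0, w3, w4, w5}): φ is false.
  w5 (successors {w1, w4, w5}): φ is true.
  w6 (successors {w3, w5}): φ is false.
For instance, at w1:
  At w1: ◇(q ∧ ◇r) is false, ◇r is false, so ◇(q ∧ ◇r) ∨ ◇r is false.
    At w1: ◇(q ∧ ◇r) requires q ∧ ◇r at some successor in {w0, w4}.
      At w0: q ∧ ◇r is false.
      At w4: q ∧ ◇r is false.
    So ◇(q ∧ ◇r) is false at w1.
    At w1: ◇r requires r at some successor in {w0, w4}.
      At w0: r is false.
      At w4: r is false.
    So ◇r is false at w1.
Satisfying worlds: {w0, w5}

w0, w5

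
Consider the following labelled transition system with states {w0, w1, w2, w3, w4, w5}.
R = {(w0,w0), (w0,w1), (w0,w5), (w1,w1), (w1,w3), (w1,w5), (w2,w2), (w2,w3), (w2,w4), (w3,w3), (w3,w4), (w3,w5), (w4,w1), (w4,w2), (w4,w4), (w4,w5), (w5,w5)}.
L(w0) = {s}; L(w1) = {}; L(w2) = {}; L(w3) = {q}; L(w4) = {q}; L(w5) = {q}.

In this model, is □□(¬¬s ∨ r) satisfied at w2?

At w2: □□(¬¬s ∨ r) requires □(¬¬s ∨ r) at every successor {w2, w3, w4}.
  □(¬¬s ∨ r) fails at w2, so □□(¬¬s ∨ r) is false at w2.
    At w2: □(¬¬s ∨ r) requires ¬¬s ∨ r at every successor {w2, w3, w4}.
      ¬¬s ∨ r fails at w2, so □(¬¬s ∨ r) is false at w2.

No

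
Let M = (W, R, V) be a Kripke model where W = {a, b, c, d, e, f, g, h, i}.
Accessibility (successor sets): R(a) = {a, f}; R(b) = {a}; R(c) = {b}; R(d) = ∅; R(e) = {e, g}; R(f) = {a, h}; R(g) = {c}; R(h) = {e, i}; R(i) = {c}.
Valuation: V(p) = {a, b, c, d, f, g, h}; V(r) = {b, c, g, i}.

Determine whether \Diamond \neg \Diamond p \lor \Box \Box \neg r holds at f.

Yes

Recall that \Box ψ holds at a world iff ψ holds at every accessible world, and \Diamond ψ holds iff ψ holds at some accessible world.
At f: \Diamond \neg \Diamond p is true, \Box \Box \neg r is false, so \Diamond \neg \Diamond p \lor \Box \Box \neg r is true.
  At f: \Diamond \neg \Diamond p requires \neg \Diamond p at some successor in {a, h}.
    \neg \Diamond p holds at h, so \Diamond \neg \Diamond p is true at f.
      At h: \Diamond p is false, so \neg \Diamond p is true.
  At f: \Box \Box \neg r requires \Box \neg r at every successor {a, h}.
    \Box \neg r fails at h, so \Box \Box \neg r is false at f.
      At h: \Box \neg r requires \neg r at every successor {e, i}.
        \neg r fails at i, so \Box \neg r is false at h.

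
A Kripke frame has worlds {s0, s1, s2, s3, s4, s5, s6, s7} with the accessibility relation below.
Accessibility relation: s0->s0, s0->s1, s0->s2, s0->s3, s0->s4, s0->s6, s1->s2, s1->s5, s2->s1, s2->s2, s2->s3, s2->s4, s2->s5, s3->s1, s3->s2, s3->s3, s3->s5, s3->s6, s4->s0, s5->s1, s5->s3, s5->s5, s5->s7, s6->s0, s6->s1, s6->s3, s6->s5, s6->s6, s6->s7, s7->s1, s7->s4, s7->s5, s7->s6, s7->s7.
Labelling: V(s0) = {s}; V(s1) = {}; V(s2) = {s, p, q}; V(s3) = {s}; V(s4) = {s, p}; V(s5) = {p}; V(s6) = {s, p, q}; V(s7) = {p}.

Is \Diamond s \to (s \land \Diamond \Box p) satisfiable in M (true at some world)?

Let φ = \Diamond s \to (s \land \Diamond \Box p). Evaluate φ at each world:
  s0 (successors {s0, s1, s2, s3, s4, s6}): φ is true.
  s1 (successors {s2, s5}): φ is false.
  s2 (successors {s1, s2, s3, s4, s5}): φ is true.
  s3 (successors {s1, s2, s3, s5, s6}): φ is true.
  s4 (successors {s0}): φ is false.
  s5 (successors {s1, s3, s5, s7}): φ is false.
  s6 (successors {s0, s1, s3, s5, s6, s7}): φ is true.
  s7 (successors {s1, s4, s5, s6, s7}): φ is false.
Detail at s0 (witness):
  At s0: \Diamond s is true, s \land \Diamond \Box p is true, so \Diamond s \to (s \land \Diamond \Box p) is true.
    At s0: \Diamond s requires s at some successor in {s0, s1, s2, s3, s4, s6}.
      s holds at s0, so \Diamond s is true at s0.
    At s0: s is true, \Diamond \Box p is true, so s \land \Diamond \Box p is true.
      At s0: \Diamond \Box p requires \Box p at some successor in {s0, s1, s2, s3, s4, s6}.
        \Box p holds at s1, so \Diamond \Box p is true at s0.

Yes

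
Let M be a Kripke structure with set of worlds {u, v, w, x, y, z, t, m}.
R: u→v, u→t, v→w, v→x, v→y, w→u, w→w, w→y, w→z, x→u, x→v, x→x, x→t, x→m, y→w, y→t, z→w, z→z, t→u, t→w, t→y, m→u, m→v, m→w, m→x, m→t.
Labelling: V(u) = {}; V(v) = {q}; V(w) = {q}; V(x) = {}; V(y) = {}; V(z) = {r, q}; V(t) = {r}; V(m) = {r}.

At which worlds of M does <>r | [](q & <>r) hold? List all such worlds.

Let φ = <>r | [](q & <>r). Evaluate φ at each world:
  u (successors {v, t}): φ is true.
  v (successors {w, x, y}): φ is false.
  w (successors {u, w, y, z}): φ is true.
  x (successors {u, v, x, t, m}): φ is true.
  y (successors {w, t}): φ is true.
  z (successors {w, z}): φ is true.
  t (successors {u, w, y}): φ is false.
  m (successors {u, v, w, x, t}): φ is true.
For instance, at t:
  At t: <>r is false, [](q & <>r) is false, so <>r | [](q & <>r) is false.
    At t: <>r requires r at some successor in {u, w, y}.
      At u: r is false.
      At w: r is false.
      At y: r is false.
    So <>r is false at t.
    At t: [](q & <>r) requires q & <>r at every successor {u, w, y}.
      q & <>r fails at u, so [](q & <>r) is false at t.
Satisfying worlds: {u, w, x, y, z, m}

u, w, x, y, z, m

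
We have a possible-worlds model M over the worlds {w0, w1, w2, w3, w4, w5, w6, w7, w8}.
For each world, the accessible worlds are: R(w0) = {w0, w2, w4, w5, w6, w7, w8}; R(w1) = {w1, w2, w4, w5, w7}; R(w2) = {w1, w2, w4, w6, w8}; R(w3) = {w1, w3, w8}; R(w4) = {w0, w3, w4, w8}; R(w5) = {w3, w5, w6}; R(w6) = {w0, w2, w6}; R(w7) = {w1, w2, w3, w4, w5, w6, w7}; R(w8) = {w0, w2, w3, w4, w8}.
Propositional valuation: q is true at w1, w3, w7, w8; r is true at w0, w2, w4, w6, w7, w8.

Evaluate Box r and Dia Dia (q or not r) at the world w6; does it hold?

Yes

At w6: Box r is true, Dia Dia (q or not r) is true, so Box r and Dia Dia (q or not r) is true.
  At w6: Box r requires r at every successor {w0, w2, w6}.
    At w0: r is true.
    At w2: r is true.
    At w6: r is true.
  So Box r is true at w6.
  At w6: Dia Dia (q or not r) requires Dia (q or not r) at some successor in {w0, w2, w6}.
    Dia (q or not r) holds at w0, so Dia Dia (q or not r) is true at w6.
      At w0: Dia (q or not r) requires q or not r at some successor in {w0, w2, w4, w5, w6, w7, w8}.
        q or not r holds at w5, so Dia (q or not r) is true at w0.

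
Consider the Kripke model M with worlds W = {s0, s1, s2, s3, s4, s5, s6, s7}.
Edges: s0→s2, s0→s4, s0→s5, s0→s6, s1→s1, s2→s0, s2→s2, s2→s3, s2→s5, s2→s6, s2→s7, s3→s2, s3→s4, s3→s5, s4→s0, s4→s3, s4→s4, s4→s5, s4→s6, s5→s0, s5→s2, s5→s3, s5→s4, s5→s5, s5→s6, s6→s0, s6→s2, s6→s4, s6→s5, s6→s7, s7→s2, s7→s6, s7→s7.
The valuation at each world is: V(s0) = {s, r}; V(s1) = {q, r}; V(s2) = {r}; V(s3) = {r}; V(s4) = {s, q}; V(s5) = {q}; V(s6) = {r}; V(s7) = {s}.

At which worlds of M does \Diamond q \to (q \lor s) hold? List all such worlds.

Let φ = \Diamond q \to (q \lor s). Evaluate φ at each world:
  s0 (successors {s2, s4, s5, s6}): φ is true.
  s1 (successors {s1}): φ is true.
  s2 (successors {s0, s2, s3, s5, s6, s7}): φ is false.
  s3 (successors {s2, s4, s5}): φ is false.
  s4 (successors {s0, s3, s4, s5, s6}): φ is true.
  s5 (successors {s0, s2, s3, s4, s5, s6}): φ is true.
  s6 (successors {s0, s2, s4, s5, s7}): φ is false.
  s7 (successors {s2, s6, s7}): φ is true.
For instance, at s2:
  At s2: \Diamond q is true, q \lor s is false, so \Diamond q \to (q \lor s) is false.
    At s2: \Diamond q requires q at some successor in {s0, s2, s3, s5, s6, s7}.
      q holds at s5, so \Diamond q is true at s2.
Satisfying worlds: {s0, s1, s4, s5, s7}

s0, s1, s4, s5, s7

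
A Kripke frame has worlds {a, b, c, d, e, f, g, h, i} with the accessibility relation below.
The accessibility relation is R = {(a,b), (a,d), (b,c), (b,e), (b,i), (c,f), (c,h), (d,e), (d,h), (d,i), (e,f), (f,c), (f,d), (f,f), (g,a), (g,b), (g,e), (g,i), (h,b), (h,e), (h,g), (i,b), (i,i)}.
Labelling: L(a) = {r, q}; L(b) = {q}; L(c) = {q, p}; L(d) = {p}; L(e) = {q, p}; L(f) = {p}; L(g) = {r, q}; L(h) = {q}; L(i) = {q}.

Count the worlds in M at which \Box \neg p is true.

Recall that \Box ψ holds at a world iff ψ holds at every accessible world, and \Diamond ψ holds iff ψ holds at some accessible world.
Let φ = \Box \neg p. Evaluate φ at each world:
  a (successors {b, d}): φ is false.
  b (successors {c, e, i}): φ is false.
  c (successors {f, h}): φ is false.
  d (successors {e, h, i}): φ is false.
  e (successors {f}): φ is false.
  f (successors {c, d, f}): φ is false.
  g (successors {a, b, e, i}): φ is false.
  h (successors {b, e, g}): φ is false.
  i (successors {b, i}): φ is true.
For instance, at f:
  At f: \Box \neg p requires \neg p at every successor {c, d, f}.
    \neg p fails at c, so \Box \neg p is false at f.
Satisfying worlds: {i}

1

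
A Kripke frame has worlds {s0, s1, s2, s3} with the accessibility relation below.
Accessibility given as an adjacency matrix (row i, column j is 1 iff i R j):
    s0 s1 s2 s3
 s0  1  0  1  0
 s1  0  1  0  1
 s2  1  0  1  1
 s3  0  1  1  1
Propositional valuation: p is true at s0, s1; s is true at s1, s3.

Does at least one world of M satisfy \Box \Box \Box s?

Let φ = \Box \Box \Box s. Evaluate φ at each world:
  s0 (successors {s0, s2}): φ is false.
  s1 (successors {s1, s3}): φ is false.
  s2 (successors {s0, s2, s3}): φ is false.
  s3 (successors {s1, s2, s3}): φ is false.
For instance, at s2:
  At s2: \Box \Box \Box s requires \Box \Box s at every successor {s0, s2, s3}.
    \Box \Box s fails at s0, so \Box \Box \Box s is false at s2.
      At s0: \Box \Box s requires \Box s at every successor {s0, s2}.
        \Box s fails at s0, so \Box \Box s is false at s0.

No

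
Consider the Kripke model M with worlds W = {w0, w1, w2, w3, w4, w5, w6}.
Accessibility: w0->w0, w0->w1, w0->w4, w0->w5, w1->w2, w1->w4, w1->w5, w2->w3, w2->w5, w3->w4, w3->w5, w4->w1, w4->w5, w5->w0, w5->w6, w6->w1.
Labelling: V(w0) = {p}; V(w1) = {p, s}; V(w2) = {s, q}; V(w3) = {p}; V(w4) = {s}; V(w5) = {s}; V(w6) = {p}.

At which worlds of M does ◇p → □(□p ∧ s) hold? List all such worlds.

w1, w3

Let φ = ◇p → □(□p ∧ s). Evaluate φ at each world:
  w0 (successors {w0, w1, w4, w5}): φ is false.
  w1 (successors {w2, w4, w5}): φ is true.
  w2 (successors {w3, w5}): φ is false.
  w3 (successors {w4, w5}): φ is true.
  w4 (successors {w1, w5}): φ is false.
  w5 (successors {w0, w6}): φ is false.
  w6 (successors {w1}): φ is false.
For instance, at w4:
  At w4: ◇p is true, □(□p ∧ s) is false, so ◇p → □(□p ∧ s) is false.
    At w4: ◇p requires p at some successor in {w1, w5}.
      p holds at w1, so ◇p is true at w4.
    At w4: □(□p ∧ s) requires □p ∧ s at every successor {w1, w5}.
      □p ∧ s fails at w1, so □(□p ∧ s) is false at w4.
Satisfying worlds: {w1, w3}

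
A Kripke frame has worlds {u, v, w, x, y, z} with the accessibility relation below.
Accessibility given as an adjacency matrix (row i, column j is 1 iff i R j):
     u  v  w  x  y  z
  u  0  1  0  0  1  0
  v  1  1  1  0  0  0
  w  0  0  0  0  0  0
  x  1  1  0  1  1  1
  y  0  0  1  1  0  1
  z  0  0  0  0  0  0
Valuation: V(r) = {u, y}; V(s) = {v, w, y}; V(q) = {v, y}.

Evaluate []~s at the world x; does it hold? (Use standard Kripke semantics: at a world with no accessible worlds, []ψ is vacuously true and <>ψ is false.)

No

Recall that []ψ holds at a world iff ψ holds at every accessible world, and <>ψ holds iff ψ holds at some accessible world.
At x: []~s requires ~s at every successor {u, v, x, y, z}.
  ~s fails at v, so []~s is false at x.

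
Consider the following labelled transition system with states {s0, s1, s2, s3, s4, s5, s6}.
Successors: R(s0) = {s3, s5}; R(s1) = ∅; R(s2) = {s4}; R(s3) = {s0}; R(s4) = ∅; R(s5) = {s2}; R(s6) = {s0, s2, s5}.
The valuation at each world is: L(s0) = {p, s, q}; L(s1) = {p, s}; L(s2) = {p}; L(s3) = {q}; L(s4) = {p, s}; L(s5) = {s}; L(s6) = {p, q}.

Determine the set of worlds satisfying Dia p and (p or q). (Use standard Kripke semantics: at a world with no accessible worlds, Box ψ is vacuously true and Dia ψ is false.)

s2, s3, s6

Let φ = Dia p and (p or q). Evaluate φ at each world:
  s0 (successors {s3, s5}): φ is false.
  s1 (successors ∅): φ is false.
  s2 (successors {s4}): φ is true.
  s3 (successors {s0}): φ is true.
  s4 (successors ∅): φ is false.
  s5 (successors {s2}): φ is false.
  s6 (successors {s0, s2, s5}): φ is true.
For instance, at s0:
  At s0: Dia p is false, p or q is true, so Dia p and (p or q) is false.
    At s0: Dia p requires p at some successor in {s3, s5}.
      At s3: p is false.
      At s5: p is false.
    So Dia p is false at s0.
Satisfying worlds: {s2, s3, s6}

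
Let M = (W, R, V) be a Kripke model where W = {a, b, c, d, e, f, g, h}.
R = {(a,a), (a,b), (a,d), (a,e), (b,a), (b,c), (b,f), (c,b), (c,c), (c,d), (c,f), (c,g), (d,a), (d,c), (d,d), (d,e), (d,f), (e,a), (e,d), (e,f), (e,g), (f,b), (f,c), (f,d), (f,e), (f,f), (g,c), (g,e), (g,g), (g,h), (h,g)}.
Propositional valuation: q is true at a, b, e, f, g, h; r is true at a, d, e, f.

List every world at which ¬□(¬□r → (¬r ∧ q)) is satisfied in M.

Let φ = ¬□(¬□r → (¬r ∧ q)). Evaluate φ at each world:
  a (successors {a, b, d, e}): φ is true.
  b (successors {a, c, f}): φ is true.
  c (successors {b, c, d, f, g}): φ is true.
  d (successors {a, c, d, e, f}): φ is true.
  e (successors {a, d, f, g}): φ is true.
  f (successors {b, c, d, e, f}): φ is true.
  g (successors {c, e, g, h}): φ is true.
  h (successors {g}): φ is false.
For instance, at a:
  At a: □(¬□r → (¬r ∧ q)) is false, so ¬□(¬□r → (¬r ∧ q)) is true.
    At a: □(¬□r → (¬r ∧ q)) requires ¬□r → (¬r ∧ q) at every successor {a, b, d, e}.
      ¬□r → (¬r ∧ q) fails at a, so □(¬□r → (¬r ∧ q)) is false at a.
Satisfying worlds: {a, b, c, d, e, f, g}

a, b, c, d, e, f, g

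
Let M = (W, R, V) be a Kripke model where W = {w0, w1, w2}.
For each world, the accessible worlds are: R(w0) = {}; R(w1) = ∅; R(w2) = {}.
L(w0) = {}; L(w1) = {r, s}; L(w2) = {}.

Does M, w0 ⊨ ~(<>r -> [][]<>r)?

At w0: <>r -> [][]<>r is true, so ~(<>r -> [][]<>r) is false.
  At w0: <>r is false, [][]<>r is true, so <>r -> [][]<>r is true.
    At w0: no accessible worlds, so <>r is false.
    At w0: no accessible worlds, so [][]<>r holds vacuously.

No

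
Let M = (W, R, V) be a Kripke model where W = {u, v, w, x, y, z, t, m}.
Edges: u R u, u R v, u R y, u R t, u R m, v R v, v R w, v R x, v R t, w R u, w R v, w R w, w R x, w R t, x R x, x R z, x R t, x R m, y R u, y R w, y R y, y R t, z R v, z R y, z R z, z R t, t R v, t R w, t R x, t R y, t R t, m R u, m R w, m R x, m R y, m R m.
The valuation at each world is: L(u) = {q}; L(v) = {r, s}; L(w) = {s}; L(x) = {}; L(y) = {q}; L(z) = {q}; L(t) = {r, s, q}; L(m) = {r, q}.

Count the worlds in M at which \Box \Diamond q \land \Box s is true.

Let φ = \Box \Diamond q \land \Box s. Evaluate φ at each world:
  u (successors {u, v, y, t, m}): φ is false.
  v (successors {v, w, x, t}): φ is false.
  w (successors {u, v, w, x, t}): φ is false.
  x (successors {x, z, t, m}): φ is false.
  y (successors {u, w, y, t}): φ is false.
  z (successors {v, y, z, t}): φ is false.
  t (successors {v, w, x, y, t}): φ is false.
  m (successors {u, w, x, y, m}): φ is false.
For instance, at v:
  At v: \Box \Diamond q is true, \Box s is false, so \Box \Diamond q \land \Box s is false.
    At v: \Box \Diamond q requires \Diamond q at every successor {v, w, x, t}.
      At v: \Diamond q is true.
      At w: \Diamond q is true.
      At x: \Diamond q is true.
      At t: \Diamond q is true.
    So \Box \Diamond q is true at v.
    At v: \Box s requires s at every successor {v, w, x, t}.
      s fails at x, so \Box s is false at v.
Satisfying worlds: none.

0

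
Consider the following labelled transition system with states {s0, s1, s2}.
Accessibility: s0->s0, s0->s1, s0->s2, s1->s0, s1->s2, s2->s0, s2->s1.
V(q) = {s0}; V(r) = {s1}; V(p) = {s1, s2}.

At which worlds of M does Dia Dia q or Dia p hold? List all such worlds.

Recall that Dia ψ holds at a world iff ψ holds at some accessible world.
Let φ = Dia Dia q or Dia p. Evaluate φ at each world:
  s0 (successors {s0, s1, s2}): φ is true.
  s1 (successors {s0, s2}): φ is true.
  s2 (successors {s0, s1}): φ is true.
For instance, at s2:
  At s2: Dia Dia q is true, Dia p is true, so Dia Dia q or Dia p is true.
    At s2: Dia Dia q requires Dia q at some successor in {s0, s1}.
      Dia q holds at s0, so Dia Dia q is true at s2.
    At s2: Dia p requires p at some successor in {s0, s1}.
      p holds at s1, so Dia p is true at s2.
Satisfying worlds: {s0, s1, s2}

s0, s1, s2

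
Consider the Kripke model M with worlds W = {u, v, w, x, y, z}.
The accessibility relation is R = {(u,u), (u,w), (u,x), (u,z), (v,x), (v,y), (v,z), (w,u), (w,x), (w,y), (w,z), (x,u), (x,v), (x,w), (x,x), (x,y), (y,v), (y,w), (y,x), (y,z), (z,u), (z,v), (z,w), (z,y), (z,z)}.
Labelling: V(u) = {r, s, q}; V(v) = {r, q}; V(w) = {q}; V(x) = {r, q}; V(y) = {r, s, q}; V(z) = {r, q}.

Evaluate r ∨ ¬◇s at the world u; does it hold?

Yes

At u: r is true, ¬◇s is false, so r ∨ ¬◇s is true.
  At u: ◇s is true, so ¬◇s is false.
    At u: ◇s requires s at some successor in {u, w, x, z}.
      s holds at u, so ◇s is true at u.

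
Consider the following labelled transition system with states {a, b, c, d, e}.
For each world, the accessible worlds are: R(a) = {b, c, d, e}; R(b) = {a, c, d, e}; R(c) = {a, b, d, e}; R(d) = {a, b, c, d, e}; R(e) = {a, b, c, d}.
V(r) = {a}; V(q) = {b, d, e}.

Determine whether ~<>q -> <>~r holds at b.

Yes

At b: ~<>q is false, <>~r is true, so ~<>q -> <>~r is true.
  At b: <>q is true, so ~<>q is false.
    At b: <>q requires q at some successor in {a, c, d, e}.
      q holds at d, so <>q is true at b.
  At b: <>~r requires ~r at some successor in {a, c, d, e}.
    ~r holds at c, so <>~r is true at b.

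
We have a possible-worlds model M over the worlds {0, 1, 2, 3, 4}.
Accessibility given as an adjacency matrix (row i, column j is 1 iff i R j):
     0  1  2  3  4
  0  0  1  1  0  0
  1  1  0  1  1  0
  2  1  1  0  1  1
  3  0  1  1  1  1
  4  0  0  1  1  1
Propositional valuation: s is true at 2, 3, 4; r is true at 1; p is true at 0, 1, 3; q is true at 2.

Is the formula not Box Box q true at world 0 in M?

At 0: Box Box q is false, so not Box Box q is true.
  At 0: Box Box q requires Box q at every successor {1, 2}.
    Box q fails at 1, so Box Box q is false at 0.
      At 1: Box q requires q at every successor {0, 2, 3}.
        q fails at 0, so Box q is false at 1.

Yes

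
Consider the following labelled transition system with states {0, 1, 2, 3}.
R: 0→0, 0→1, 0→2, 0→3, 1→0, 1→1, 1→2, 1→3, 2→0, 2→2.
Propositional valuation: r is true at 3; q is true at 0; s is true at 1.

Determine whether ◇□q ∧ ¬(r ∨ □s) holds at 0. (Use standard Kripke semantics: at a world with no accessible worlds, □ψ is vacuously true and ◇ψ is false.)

At 0: ◇□q is true, ¬(r ∨ □s) is true, so ◇□q ∧ ¬(r ∨ □s) is true.
  At 0: ◇□q requires □q at some successor in {0, 1, 2, 3}.
    □q holds at 3, so ◇□q is true at 0.
      At 3: no accessible worlds, so □q holds vacuously.
  At 0: r ∨ □s is false, so ¬(r ∨ □s) is true.
    At 0: r is false, □s is false, so r ∨ □s is false.
      At 0: □s requires s at every successor {0, 1, 2, 3}.
        s fails at 0, so □s is false at 0.

Yes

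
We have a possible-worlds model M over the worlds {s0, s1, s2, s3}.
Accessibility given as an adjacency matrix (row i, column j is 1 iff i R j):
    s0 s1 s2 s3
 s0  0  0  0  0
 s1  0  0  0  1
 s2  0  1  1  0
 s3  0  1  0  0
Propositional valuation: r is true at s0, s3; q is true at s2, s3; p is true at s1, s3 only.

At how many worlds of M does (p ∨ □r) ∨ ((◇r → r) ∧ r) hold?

3

Let φ = (p ∨ □r) ∨ ((◇r → r) ∧ r). Evaluate φ at each world:
  s0 (successors ∅): φ is true.
  s1 (successors {s3}): φ is true.
  s2 (successors {s1, s2}): φ is false.
  s3 (successors {s1}): φ is true.
For instance, at s3:
  At s3: p ∨ □r is true, (◇r → r) ∧ r is true, so (p ∨ □r) ∨ ((◇r → r) ∧ r) is true.
    At s3: p is true, □r is false, so p ∨ □r is true.
      At s3: □r requires r at every successor {s1}.
        r fails at s1, so □r is false at s3.
    At s3: ◇r → r is true, r is true, so (◇r → r) ∧ r is true.
      At s3: ◇r is false, r is true, so ◇r → r is true.
Satisfying worlds: {s0, s1, s3}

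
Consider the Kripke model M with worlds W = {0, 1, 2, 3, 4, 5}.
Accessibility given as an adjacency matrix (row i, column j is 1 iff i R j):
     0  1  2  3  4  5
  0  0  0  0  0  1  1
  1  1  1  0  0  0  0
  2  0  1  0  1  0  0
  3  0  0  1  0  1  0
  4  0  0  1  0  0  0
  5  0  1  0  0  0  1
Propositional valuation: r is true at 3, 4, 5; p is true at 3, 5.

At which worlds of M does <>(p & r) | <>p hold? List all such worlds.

0, 2, 5

Let φ = <>(p & r) | <>p. Evaluate φ at each world:
  0 (successors {4, 5}): φ is true.
  1 (successors {0, 1}): φ is false.
  2 (successors {1, 3}): φ is true.
  3 (successors {2, 4}): φ is false.
  4 (successors {2}): φ is false.
  5 (successors {1, 5}): φ is true.
For instance, at 0:
  At 0: <>(p & r) is true, <>p is true, so <>(p & r) | <>p is true.
    At 0: <>(p & r) requires p & r at some successor in {4, 5}.
      p & r holds at 5, so <>(p & r) is true at 0.
    At 0: <>p requires p at some successor in {4, 5}.
      p holds at 5, so <>p is true at 0.
Satisfying worlds: {0, 2, 5}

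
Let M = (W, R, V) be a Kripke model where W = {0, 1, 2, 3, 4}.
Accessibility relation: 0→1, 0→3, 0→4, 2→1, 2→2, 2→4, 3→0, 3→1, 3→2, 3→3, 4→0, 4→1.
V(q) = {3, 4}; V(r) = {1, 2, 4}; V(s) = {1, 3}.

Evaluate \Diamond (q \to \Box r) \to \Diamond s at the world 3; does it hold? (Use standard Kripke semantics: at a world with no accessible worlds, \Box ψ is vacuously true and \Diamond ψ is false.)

Yes

At 3: \Diamond (q \to \Box r) is true, \Diamond s is true, so \Diamond (q \to \Box r) \to \Diamond s is true.
  At 3: \Diamond (q \to \Box r) requires q \to \Box r at some successor in {0, 1, 2, 3}.
    q \to \Box r holds at 0, so \Diamond (q \to \Box r) is true at 3.
      At 0: q is false, \Box r is false, so q \to \Box r is true.
  At 3: \Diamond s requires s at some successor in {0, 1, 2, 3}.
    s holds at 1, so \Diamond s is true at 3.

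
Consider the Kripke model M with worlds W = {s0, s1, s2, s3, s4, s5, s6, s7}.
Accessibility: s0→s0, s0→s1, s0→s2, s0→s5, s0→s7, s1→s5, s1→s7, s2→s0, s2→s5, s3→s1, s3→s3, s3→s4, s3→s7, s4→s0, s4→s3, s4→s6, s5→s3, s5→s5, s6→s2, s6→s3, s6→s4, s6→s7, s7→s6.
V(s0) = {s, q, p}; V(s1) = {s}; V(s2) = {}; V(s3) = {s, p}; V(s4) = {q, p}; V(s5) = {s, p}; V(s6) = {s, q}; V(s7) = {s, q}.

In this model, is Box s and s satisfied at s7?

Recall that Box ψ holds at a world iff ψ holds at every accessible world, and Dia ψ holds iff ψ holds at some accessible world.
At s7: Box s is true, s is true, so Box s and s is true.
  At s7: Box s requires s at every successor {s6}.
    At s6: s is true.
  So Box s is true at s7.

Yes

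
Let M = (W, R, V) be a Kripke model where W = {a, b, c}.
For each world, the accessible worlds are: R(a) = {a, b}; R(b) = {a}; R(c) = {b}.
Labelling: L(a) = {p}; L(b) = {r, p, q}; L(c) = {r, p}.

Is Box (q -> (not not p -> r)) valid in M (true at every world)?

Yes

Let φ = Box (q -> (not not p -> r)). Evaluate φ at each world:
  a (successors {a, b}): φ is true.
  b (successors {a}): φ is true.
  c (successors {b}): φ is true.
For instance, at b:
  At b: Box (q -> (not not p -> r)) requires q -> (not not p -> r) at every successor {a}.
    At a: q -> (not not p -> r) is true.
  So Box (q -> (not not p -> r)) is true at b.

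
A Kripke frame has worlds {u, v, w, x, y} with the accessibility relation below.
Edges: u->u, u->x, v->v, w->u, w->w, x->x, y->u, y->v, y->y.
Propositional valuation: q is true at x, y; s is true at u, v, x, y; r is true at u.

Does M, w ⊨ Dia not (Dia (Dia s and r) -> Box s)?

At w: Dia not (Dia (Dia s and r) -> Box s) requires not (Dia (Dia s and r) -> Box s) at some successor in {u, w}.
  not (Dia (Dia s and r) -> Box s) holds at w, so Dia not (Dia (Dia s and r) -> Box s) is true at w.
    At w: Dia (Dia s and r) -> Box s is false, so not (Dia (Dia s and r) -> Box s) is true.
      At w: Dia (Dia s and r) is true, Box s is false, so Dia (Dia s and r) -> Box s is false.

Yes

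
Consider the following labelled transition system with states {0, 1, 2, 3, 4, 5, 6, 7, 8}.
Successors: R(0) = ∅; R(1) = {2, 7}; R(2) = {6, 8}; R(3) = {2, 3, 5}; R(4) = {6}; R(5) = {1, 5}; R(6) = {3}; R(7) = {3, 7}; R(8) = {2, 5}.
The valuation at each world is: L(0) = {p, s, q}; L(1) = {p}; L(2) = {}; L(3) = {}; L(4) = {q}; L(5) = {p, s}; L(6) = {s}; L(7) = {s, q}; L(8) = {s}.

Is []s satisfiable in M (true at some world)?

Recall that []ψ holds at a world iff ψ holds at every accessible world, and <>ψ holds iff ψ holds at some accessible world.
Let φ = []s. Evaluate φ at each world:
  0 (successors ∅): φ is true.
  1 (successors {2, 7}): φ is false.
  2 (successors {6, 8}): φ is true.
  3 (successors {2, 3, 5}): φ is false.
  4 (successors {6}): φ is true.
  5 (successors {1, 5}): φ is false.
  6 (successors {3}): φ is false.
  7 (successors {3, 7}): φ is false.
  8 (successors {2, 5}): φ is false.
Detail at 0 (witness):
  At 0: no accessible worlds, so []s holds vacuously.

Yes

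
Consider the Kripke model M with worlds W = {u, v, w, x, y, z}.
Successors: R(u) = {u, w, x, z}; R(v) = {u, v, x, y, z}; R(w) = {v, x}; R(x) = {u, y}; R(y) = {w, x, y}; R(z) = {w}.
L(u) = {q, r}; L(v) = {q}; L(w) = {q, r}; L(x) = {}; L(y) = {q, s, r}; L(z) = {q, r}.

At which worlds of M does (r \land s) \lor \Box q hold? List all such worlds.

Let φ = (r \land s) \lor \Box q. Evaluate φ at each world:
  u (successors {u, w, x, z}): φ is false.
  v (successors {u, v, x, y, z}): φ is false.
  w (successors {v, x}): φ is false.
  x (successors {u, y}): φ is true.
  y (successors {w, x, y}): φ is true.
  z (successors {w}): φ is true.
For instance, at x:
  At x: r \land s is false, \Box q is true, so (r \land s) \lor \Box q is true.
    At x: \Box q requires q at every successor {u, y}.
      At u: q is true.
      At y: q is true.
    So \Box q is true at x.
Satisfying worlds: {x, y, z}

x, y, z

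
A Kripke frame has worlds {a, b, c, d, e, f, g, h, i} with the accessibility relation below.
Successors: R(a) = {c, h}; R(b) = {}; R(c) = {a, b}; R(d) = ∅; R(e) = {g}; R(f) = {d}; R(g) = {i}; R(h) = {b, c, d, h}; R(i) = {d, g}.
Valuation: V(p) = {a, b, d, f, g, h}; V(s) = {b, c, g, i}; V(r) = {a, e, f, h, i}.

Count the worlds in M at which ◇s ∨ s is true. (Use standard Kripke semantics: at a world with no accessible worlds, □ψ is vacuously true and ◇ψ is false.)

Let φ = ◇s ∨ s. Evaluate φ at each world:
  a (successors {c, h}): φ is true.
  b (successors ∅): φ is true.
  c (successors {a, b}): φ is true.
  d (successors ∅): φ is false.
  e (successors {g}): φ is true.
  f (successors {d}): φ is false.
  g (successors {i}): φ is true.
  h (successors {b, c, d, h}): φ is true.
  i (successors {d, g}): φ is true.
For instance, at i:
  At i: ◇s is true, s is true, so ◇s ∨ s is true.
    At i: ◇s requires s at some successor in {d, g}.
      s holds at g, so ◇s is true at i.
Satisfying worlds: {a, b, c, e, g, h, i}

7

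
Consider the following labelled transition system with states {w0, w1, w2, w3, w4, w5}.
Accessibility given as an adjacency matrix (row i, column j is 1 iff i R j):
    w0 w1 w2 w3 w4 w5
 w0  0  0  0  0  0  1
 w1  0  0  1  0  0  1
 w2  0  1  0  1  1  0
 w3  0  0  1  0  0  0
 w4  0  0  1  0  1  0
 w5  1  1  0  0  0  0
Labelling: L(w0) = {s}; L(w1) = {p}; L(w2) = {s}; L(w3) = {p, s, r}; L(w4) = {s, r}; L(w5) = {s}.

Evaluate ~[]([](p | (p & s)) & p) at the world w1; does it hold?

At w1: []([](p | (p & s)) & p) is false, so ~[]([](p | (p & s)) & p) is true.
  At w1: []([](p | (p & s)) & p) requires [](p | (p & s)) & p at every successor {w2, w5}.
    [](p | (p & s)) & p fails at w2, so []([](p | (p & s)) & p) is false at w1.
      At w2: [](p | (p & s)) is false, p is false, so [](p | (p & s)) & p is false.

Yes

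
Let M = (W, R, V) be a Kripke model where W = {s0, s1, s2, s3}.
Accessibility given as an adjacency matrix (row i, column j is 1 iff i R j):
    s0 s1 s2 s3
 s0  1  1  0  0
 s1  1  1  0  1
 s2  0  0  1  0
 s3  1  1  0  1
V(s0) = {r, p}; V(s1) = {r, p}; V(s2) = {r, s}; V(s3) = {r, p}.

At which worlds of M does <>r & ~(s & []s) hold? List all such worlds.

Recall that []ψ holds at a world iff ψ holds at every accessible world, and <>ψ holds iff ψ holds at some accessible world.
Let φ = <>r & ~(s & []s). Evaluate φ at each world:
  s0 (successors {s0, s1}): φ is true.
  s1 (successors {s0, s1, s3}): φ is true.
  s2 (successors {s2}): φ is false.
  s3 (successors {s0, s1, s3}): φ is true.
For instance, at s3:
  At s3: <>r is true, ~(s & []s) is true, so <>r & ~(s & []s) is true.
    At s3: <>r requires r at some successor in {s0, s1, s3}.
      r holds at s0, so <>r is true at s3.
    At s3: s & []s is false, so ~(s & []s) is true.
      At s3: s is false, []s is false, so s & []s is false.
Satisfying worlds: {s0, s1, s3}

s0, s1, s3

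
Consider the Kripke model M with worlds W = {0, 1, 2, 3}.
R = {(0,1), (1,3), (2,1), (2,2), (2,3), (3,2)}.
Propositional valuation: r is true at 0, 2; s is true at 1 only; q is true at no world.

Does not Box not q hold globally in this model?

No

Let φ = not Box not q. Evaluate φ at each world:
  0 (successors {1}): φ is false.
  1 (successors {3}): φ is false.
  2 (successors {1, 2, 3}): φ is false.
  3 (successors {2}): φ is false.
Detail at 0 (counterexample):
  At 0: Box not q is true, so not Box not q is false.
    At 0: Box not q requires not q at every successor {1}.
      At 1: not q is true.
    So Box not q is true at 0.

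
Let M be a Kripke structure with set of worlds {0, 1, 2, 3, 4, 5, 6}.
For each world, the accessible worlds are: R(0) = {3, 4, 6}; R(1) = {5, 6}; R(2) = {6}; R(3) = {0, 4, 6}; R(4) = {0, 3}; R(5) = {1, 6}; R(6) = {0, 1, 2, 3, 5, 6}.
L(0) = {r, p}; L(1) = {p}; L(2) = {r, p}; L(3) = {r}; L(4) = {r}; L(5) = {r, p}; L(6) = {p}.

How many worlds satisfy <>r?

5

Let φ = <>r. Evaluate φ at each world:
  0 (successors {3, 4, 6}): φ is true.
  1 (successors {5, 6}): φ is true.
  2 (successors {6}): φ is false.
  3 (successors {0, 4, 6}): φ is true.
  4 (successors {0, 3}): φ is true.
  5 (successors {1, 6}): φ is false.
  6 (successors {0, 1, 2, 3, 5, 6}): φ is true.
For instance, at 1:
  At 1: <>r requires r at some successor in {5, 6}.
    r holds at 5, so <>r is true at 1.
Satisfying worlds: {0, 1, 3, 4, 6}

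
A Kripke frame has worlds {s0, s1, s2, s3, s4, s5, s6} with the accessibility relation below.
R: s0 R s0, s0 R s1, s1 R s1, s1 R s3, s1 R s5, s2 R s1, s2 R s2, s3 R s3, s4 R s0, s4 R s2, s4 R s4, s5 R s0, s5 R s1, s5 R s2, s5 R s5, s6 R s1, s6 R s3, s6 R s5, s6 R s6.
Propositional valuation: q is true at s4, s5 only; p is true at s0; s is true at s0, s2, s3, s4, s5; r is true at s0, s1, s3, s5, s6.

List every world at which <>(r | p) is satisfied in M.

s0, s1, s2, s3, s4, s5, s6

Recall that <>ψ holds at a world iff ψ holds at some accessible world.
Let φ = <>(r | p). Evaluate φ at each world:
  s0 (successors {s0, s1}): φ is true.
  s1 (successors {s1, s3, s5}): φ is true.
  s2 (successors {s1, s2}): φ is true.
  s3 (successors {s3}): φ is true.
  s4 (successors {s0, s2, s4}): φ is true.
  s5 (successors {s0, s1, s2, s5}): φ is true.
  s6 (successors {s1, s3, s5, s6}): φ is true.
For instance, at s1:
  At s1: <>(r | p) requires r | p at some successor in {s1, s3, s5}.
    r | p holds at s1, so <>(r | p) is true at s1.
Satisfying worlds: {s0, s1, s2, s3, s4, s5, s6}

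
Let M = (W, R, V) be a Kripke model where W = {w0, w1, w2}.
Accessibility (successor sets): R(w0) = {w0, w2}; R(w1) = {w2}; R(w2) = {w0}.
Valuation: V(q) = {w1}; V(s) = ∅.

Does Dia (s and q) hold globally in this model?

No

Let φ = Dia (s and q). Evaluate φ at each world:
  w0 (successors {w0, w2}): φ is false.
  w1 (successors {w2}): φ is false.
  w2 (successors {w0}): φ is false.
Detail at w0 (counterexample):
  At w0: Dia (s and q) requires s and q at some successor in {w0, w2}.
    At w0: s and q is false.
    At w2: s and q is false.
  So Dia (s and q) is false at w0.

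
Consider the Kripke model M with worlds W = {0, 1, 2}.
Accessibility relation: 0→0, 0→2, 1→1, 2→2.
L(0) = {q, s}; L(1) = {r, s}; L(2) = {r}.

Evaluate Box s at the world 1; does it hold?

Recall that Box ψ holds at a world iff ψ holds at every accessible world, and Dia ψ holds iff ψ holds at some accessible world.
At 1: Box s requires s at every successor {1}.
  At 1: s is true.
So Box s is true at 1.

Yes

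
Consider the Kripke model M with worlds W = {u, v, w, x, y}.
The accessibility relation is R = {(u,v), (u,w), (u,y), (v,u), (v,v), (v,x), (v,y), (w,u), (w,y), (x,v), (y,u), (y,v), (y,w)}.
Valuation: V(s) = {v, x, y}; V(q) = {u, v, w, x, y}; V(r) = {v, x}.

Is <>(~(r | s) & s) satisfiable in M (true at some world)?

No

Let φ = <>(~(r | s) & s). Evaluate φ at each world:
  u (successors {v, w, y}): φ is false.
  v (successors {u, v, x, y}): φ is false.
  w (successors {u, y}): φ is false.
  x (successors {v}): φ is false.
  y (successors {u, v, w}): φ is false.
For instance, at u:
  At u: <>(~(r | s) & s) requires ~(r | s) & s at some successor in {v, w, y}.
    At v: ~(r | s) & s is false.
    At w: ~(r | s) & s is false.
    At y: ~(r | s) & s is false.
  So <>(~(r | s) & s) is false at u.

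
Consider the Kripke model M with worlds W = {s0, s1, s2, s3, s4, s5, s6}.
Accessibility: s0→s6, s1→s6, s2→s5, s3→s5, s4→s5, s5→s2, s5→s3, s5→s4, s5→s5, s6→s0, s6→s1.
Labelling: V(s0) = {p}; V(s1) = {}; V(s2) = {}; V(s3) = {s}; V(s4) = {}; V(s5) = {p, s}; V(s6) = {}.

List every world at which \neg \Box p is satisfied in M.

s0, s1, s5, s6

Recall that \Box ψ holds at a world iff ψ holds at every accessible world, and \Diamond ψ holds iff ψ holds at some accessible world.
Let φ = \neg \Box p. Evaluate φ at each world:
  s0 (successors {s6}): φ is true.
  s1 (successors {s6}): φ is true.
  s2 (successors {s5}): φ is false.
  s3 (successors {s5}): φ is false.
  s4 (successors {s5}): φ is false.
  s5 (successors {s2, s3, s4, s5}): φ is true.
  s6 (successors {s0, s1}): φ is true.
For instance, at s3:
  At s3: \Box p is true, so \neg \Box p is false.
    At s3: \Box p requires p at every successor {s5}.
      At s5: p is true.
    So \Box p is true at s3.
Satisfying worlds: {s0, s1, s5, s6}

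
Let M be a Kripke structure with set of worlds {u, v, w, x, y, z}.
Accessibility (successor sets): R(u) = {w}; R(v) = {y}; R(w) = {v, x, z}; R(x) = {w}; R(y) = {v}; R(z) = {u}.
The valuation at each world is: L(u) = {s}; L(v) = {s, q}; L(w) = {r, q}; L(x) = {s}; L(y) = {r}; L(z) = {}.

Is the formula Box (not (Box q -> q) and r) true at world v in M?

At v: Box (not (Box q -> q) and r) requires not (Box q -> q) and r at every successor {y}.
    At y: not (Box q -> q) is true, r is true, so not (Box q -> q) and r is true.
      At y: Box q -> q is false, so not (Box q -> q) is true.
So Box (not (Box q -> q) and r) is true at v.

Yes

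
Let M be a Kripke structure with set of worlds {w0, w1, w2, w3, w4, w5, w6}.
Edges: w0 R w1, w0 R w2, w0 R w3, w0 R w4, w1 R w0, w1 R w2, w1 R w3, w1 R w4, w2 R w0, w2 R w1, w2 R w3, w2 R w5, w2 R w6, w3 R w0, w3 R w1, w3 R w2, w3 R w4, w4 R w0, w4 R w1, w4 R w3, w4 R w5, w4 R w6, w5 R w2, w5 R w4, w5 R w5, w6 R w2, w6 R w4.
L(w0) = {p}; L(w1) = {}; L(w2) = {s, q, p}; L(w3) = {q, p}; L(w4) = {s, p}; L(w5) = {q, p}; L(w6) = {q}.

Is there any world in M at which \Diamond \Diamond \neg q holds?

Recall that \Diamond ψ holds at a world iff ψ holds at some accessible world.
Let φ = \Diamond \Diamond \neg q. Evaluate φ at each world:
  w0 (successors {w1, w2, w3, w4}): φ is true.
  w1 (successors {w0, w2, w3, w4}): φ is true.
  w2 (successors {w0, w1, w3, w5, w6}): φ is true.
  w3 (successors {w0, w1, w2, w4}): φ is true.
  w4 (successors {w0, w1, w3, w5, w6}): φ is true.
  w5 (successors {w2, w4, w5}): φ is true.
  w6 (successors {w2, w4}): φ is true.
Detail at w0 (witness):
  At w0: \Diamond \Diamond \neg q requires \Diamond \neg q at some successor in {w1, w2, w3, w4}.
    \Diamond \neg q holds at w1, so \Diamond \Diamond \neg q is true at w0.
      At w1: \Diamond \neg q requires \neg q at some successor in {w0, w2, w3, w4}.
        \neg q holds at w0, so \Diamond \neg q is true at w1.

Yes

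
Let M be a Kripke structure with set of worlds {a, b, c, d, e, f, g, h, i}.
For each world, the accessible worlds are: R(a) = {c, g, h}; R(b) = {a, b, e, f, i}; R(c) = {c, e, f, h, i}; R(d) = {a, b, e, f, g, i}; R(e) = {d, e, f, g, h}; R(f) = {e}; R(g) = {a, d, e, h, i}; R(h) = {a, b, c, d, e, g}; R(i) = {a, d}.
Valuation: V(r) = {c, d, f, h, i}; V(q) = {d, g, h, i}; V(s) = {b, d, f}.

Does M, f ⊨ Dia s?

No

Recall that Dia ψ holds at a world iff ψ holds at some accessible world.
At f: Dia s requires s at some successor in {e}.
  At e: s is false.
So Dia s is false at f.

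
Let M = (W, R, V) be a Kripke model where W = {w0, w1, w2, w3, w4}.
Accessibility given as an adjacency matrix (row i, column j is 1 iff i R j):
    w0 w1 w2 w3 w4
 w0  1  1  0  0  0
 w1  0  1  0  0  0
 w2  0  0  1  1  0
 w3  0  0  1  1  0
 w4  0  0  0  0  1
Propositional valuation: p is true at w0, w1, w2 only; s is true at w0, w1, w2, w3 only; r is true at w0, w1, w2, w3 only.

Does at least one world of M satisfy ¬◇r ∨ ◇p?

Recall that ◇ψ holds at a world iff ψ holds at some accessible world.
Let φ = ¬◇r ∨ ◇p. Evaluate φ at each world:
  w0 (successors {w0, w1}): φ is true.
  w1 (successors {w1}): φ is true.
  w2 (successors {w2, w3}): φ is true.
  w3 (successors {w2, w3}): φ is true.
  w4 (successors {w4}): φ is true.
Detail at w0 (witness):
  At w0: ¬◇r is false, ◇p is true, so ¬◇r ∨ ◇p is true.
    At w0: ◇r is true, so ¬◇r is false.
      At w0: ◇r requires r at some successor in {w0, w1}.
        r holds at w0, so ◇r is true at w0.
    At w0: ◇p requires p at some successor in {w0, w1}.
      p holds at w0, so ◇p is true at w0.

Yes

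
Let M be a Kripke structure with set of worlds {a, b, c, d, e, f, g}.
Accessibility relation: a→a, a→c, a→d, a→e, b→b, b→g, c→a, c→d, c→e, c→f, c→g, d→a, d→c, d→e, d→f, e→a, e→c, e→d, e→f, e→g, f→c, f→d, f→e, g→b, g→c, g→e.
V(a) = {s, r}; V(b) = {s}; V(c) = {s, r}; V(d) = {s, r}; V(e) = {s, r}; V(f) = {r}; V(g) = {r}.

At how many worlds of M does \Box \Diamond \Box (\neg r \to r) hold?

5

Let φ = \Box \Diamond \Box (\neg r \to r). Evaluate φ at each world:
  a (successors {a, c, d, e}): φ is true.
  b (successors {b, g}): φ is false.
  c (successors {a, d, e, f, g}): φ is true.
  d (successors {a, c, e, f}): φ is true.
  e (successors {a, c, d, f, g}): φ is true.
  f (successors {c, d, e}): φ is true.
  g (successors {b, c, e}): φ is false.
For instance, at e:
  At e: \Box \Diamond \Box (\neg r \to r) requires \Diamond \Box (\neg r \to r) at every successor {a, c, d, f, g}.
    At a: \Diamond \Box (\neg r \to r) is true.
    At c: \Diamond \Box (\neg r \to r) is true.
    At d: \Diamond \Box (\neg r \to r) is true.
    At f: \Diamond \Box (\neg r \to r) is true.
    At g: \Diamond \Box (\neg r \to r) is true.
  So \Box \Diamond \Box (\neg r \to r) is true at e.
Satisfying worlds: {a, c, d, e, f}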